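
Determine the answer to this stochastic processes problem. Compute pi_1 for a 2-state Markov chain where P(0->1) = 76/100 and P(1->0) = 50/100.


Stationary distribution: pi_0 = p10/(p01+p10), pi_1 = p01/(p01+p10)
p01 = 0.7600, p10 = 0.5000
pi_1 = 0.6032

0.6032


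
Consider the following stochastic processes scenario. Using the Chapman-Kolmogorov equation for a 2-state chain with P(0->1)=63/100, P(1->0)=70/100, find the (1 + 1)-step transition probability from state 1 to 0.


P^2 = P^1 * P^1
Computing via matrix multiplication of the transition matrix.
Entry (1,0) of P^2 = 0.4690

0.4690


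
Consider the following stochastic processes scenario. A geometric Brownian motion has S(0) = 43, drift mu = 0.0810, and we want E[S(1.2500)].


E[S(t)] = S(0) * exp(mu * t)
= 43 * exp(0.0810 * 1.2500)
= 43 * 1.1066
= 47.5818

47.5818


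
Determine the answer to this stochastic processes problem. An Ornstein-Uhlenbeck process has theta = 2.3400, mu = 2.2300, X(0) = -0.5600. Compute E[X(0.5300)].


E[X(t)] = mu + (X(0) - mu)*exp(-theta*t)
= 2.2300 + (-0.5600 - 2.2300)*exp(-2.3400*0.5300)
= 2.2300 + -2.7900 * 0.2893
= 1.4228

1.4228


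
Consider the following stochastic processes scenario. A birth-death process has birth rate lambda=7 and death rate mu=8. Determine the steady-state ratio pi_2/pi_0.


For birth-death process, pi_n/pi_0 = (lambda/mu)^n
= (7/8)^2
= 0.7656

0.7656


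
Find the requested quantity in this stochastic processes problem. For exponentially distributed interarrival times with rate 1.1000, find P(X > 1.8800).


P(X > t) = exp(-lambda * t)
= exp(-1.1000 * 1.8800)
= exp(-2.0680) = 0.1264

0.1264


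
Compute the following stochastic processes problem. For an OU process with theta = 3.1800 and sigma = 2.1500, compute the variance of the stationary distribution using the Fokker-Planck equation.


Stationary variance = sigma^2 / (2*theta)
= 2.1500^2 / (2*3.1800)
= 4.6225 / 6.3600
= 0.7268

0.7268


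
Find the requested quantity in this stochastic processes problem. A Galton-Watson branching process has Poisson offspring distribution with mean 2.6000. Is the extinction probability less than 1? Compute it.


Since mu = 2.6000 > 1, extinction prob q < 1.
Solve s = exp(mu*(s-1)) iteratively.
q = 0.0951

0.0951


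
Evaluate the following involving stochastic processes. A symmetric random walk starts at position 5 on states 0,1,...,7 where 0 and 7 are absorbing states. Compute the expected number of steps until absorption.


For symmetric RW on 0,...,N with absorbing barriers, E(i) = i*(N-i)
E(5) = 5 * 2 = 10

10


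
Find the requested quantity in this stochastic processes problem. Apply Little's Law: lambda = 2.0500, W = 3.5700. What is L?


Little's Law: L = lambda * W
= 2.0500 * 3.5700
= 7.3185

7.3185


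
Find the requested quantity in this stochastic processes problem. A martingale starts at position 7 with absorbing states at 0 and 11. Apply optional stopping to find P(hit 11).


By optional stopping theorem: E(M at tau) = M(0) = 7
P(hit 11)*11 + P(hit 0)*0 = 7
P(hit 11) = (7 - 0)/(11 - 0) = 7/11 = 0.6364

0.6364


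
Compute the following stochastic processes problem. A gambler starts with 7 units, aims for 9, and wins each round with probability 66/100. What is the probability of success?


Gambler's ruin formula:
r = q/p = 0.3400/0.6600 = 0.5152
P(win) = (1 - r^i)/(1 - r^N)
= (1 - 0.5152^7)/(1 - 0.5152^9)
= 0.9929

0.9929


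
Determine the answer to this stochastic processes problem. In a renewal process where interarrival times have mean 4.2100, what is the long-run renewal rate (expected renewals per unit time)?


Long-run renewal rate = 1/E(X)
= 1/4.2100
= 0.2375

0.2375


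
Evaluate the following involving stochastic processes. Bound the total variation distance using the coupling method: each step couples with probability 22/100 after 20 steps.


TV distance bound <= (1-delta)^n
= (1 - 0.2200)^20
= 0.7800^20
= 0.0069

0.0069


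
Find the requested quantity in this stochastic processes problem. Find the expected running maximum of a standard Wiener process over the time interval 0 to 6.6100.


E(max B(s)) = sqrt(2t/pi)
= sqrt(2*6.6100/pi)
= sqrt(4.2081)
= 2.0514

2.0514


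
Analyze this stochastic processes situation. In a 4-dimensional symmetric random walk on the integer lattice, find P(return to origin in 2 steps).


P(return in 2 steps) = P(reverse first step) = 1/(2d)
= 1/8
= 0.1250

0.1250


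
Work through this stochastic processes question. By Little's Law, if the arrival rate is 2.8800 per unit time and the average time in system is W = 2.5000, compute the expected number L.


Little's Law: L = lambda * W
= 2.8800 * 2.5000
= 7.2000

7.2000


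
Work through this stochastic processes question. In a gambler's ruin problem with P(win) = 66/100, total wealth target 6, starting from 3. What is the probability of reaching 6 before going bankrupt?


Gambler's ruin formula:
r = q/p = 0.3400/0.6600 = 0.5152
P(win) = (1 - r^i)/(1 - r^N)
= (1 - 0.5152^3)/(1 - 0.5152^6)
= 0.8797

0.8797


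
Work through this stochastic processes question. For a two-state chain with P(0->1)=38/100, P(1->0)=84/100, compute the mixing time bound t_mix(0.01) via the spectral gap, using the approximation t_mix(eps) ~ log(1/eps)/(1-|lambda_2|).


lambda_2 = |1 - p01 - p10| = |1 - 0.3800 - 0.8400| = 0.2200
t_mix ~ log(1/eps)/(1 - |lambda_2|)
= log(100)/(1 - 0.2200) = 4.6052/0.7800
= 5.9041

5.9041


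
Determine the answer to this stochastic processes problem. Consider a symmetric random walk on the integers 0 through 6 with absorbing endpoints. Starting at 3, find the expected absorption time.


For symmetric RW on 0,...,N with absorbing barriers, E(i) = i*(N-i)
E(3) = 3 * 3 = 9

9


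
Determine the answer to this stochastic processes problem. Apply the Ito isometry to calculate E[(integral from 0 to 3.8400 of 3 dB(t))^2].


By Ito isometry: E[(int f dB)^2] = int f^2 dt
= 3^2 * 3.8400
= 9 * 3.8400 = 34.5600

34.5600


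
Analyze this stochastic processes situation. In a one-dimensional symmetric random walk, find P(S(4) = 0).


P(S(4) = 0) = C(4,2) / 4^2
= 6 / 16
= 0.3750

0.3750


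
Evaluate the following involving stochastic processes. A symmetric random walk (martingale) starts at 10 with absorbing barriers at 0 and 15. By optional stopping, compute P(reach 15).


By optional stopping theorem: E(M at tau) = M(0) = 10
P(hit 15)*15 + P(hit 0)*0 = 10
P(hit 15) = (10 - 0)/(15 - 0) = 2/3 = 0.6667

0.6667


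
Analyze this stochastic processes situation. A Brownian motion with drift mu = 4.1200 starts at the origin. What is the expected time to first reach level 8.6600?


Expected first passage time = a/mu
= 8.6600/4.1200
= 2.1019

2.1019


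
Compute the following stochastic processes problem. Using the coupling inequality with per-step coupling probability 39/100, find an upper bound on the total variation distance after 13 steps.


TV distance bound <= (1-delta)^n
= (1 - 0.3900)^13
= 0.6100^13
= 0.0016

0.0016


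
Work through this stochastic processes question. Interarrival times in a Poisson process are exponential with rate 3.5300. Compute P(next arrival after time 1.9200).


P(X > t) = exp(-lambda * t)
= exp(-3.5300 * 1.9200)
= exp(-6.7776) = 0.0011

0.0011


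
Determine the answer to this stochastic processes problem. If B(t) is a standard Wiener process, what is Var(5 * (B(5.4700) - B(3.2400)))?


Var(alpha*(B(t)-B(s))) = alpha^2 * (t-s)
= 5^2 * (5.4700 - 3.2400)
= 25 * 2.2300
= 55.7500

55.7500


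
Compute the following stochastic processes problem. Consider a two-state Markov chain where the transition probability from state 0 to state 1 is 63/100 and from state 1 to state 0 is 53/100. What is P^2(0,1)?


Computing P^2 by matrix multiplication.
P = [[0.3700, 0.6300], [0.5300, 0.4700]]
After raising P to the power 2:
P^2(0,1) = 0.5292

0.5292


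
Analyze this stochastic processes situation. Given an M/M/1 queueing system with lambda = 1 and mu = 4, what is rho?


rho = lambda/mu
= 1/4
= 0.2500

0.2500


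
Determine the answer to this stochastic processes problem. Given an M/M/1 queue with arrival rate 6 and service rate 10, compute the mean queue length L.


rho = 6/10 = 0.6000
L = rho/(1-rho)
= 0.6000/0.4000
= 1.5000

1.5000


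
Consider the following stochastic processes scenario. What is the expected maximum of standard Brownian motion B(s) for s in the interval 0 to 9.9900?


E(max B(s)) = sqrt(2t/pi)
= sqrt(2*9.9900/pi)
= sqrt(6.3598)
= 2.5219

2.5219


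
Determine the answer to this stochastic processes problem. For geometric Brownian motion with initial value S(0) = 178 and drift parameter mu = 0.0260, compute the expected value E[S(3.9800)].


E[S(t)] = S(0) * exp(mu * t)
= 178 * exp(0.0260 * 3.9800)
= 178 * 1.1090
= 197.4062

197.4062


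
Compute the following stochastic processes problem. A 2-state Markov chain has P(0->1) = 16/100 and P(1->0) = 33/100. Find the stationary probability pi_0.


Stationary distribution: pi_0 = p10/(p01+p10), pi_1 = p01/(p01+p10)
p01 = 0.1600, p10 = 0.3300
pi_0 = 0.6735

0.6735


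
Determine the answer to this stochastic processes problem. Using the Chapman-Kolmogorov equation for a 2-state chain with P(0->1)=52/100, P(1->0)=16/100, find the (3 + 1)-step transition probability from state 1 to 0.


P^4 = P^3 * P^1
Computing via matrix multiplication of the transition matrix.
Entry (1,0) of P^4 = 0.2328

0.2328


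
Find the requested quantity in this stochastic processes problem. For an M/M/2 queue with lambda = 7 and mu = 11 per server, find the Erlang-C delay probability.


a = lambda/mu = 0.6364
rho = a/c = 0.3182
Erlang-C formula applied:
C(c,a) = 0.1536

0.1536


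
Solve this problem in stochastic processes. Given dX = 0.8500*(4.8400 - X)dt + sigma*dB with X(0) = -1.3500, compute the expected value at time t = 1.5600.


E[X(t)] = mu + (X(0) - mu)*exp(-theta*t)
= 4.8400 + (-1.3500 - 4.8400)*exp(-0.8500*1.5600)
= 4.8400 + -6.1900 * 0.2655
= 3.1963

3.1963


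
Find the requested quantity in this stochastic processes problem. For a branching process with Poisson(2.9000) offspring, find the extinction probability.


Since mu = 2.9000 > 1, extinction prob q < 1.
Solve s = exp(mu*(s-1)) iteratively.
q = 0.0668

0.0668


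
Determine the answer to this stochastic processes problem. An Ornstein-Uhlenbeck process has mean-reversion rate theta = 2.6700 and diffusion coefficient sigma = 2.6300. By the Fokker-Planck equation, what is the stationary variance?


Stationary variance = sigma^2 / (2*theta)
= 2.6300^2 / (2*2.6700)
= 6.9169 / 5.3400
= 1.2953

1.2953


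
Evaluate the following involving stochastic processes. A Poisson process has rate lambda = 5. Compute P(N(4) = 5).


P(N(t)=k) = (lambda*t)^k * exp(-lambda*t) / k!
lambda*t = 20
= 20^5 * exp(-20) / 5!
= 3200000 * 2.0612e-09 / 120
= 5.4964e-05

5.4964e-05


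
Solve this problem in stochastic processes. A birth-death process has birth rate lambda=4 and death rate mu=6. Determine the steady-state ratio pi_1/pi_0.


For birth-death process, pi_n/pi_0 = (lambda/mu)^n
= (4/6)^1
= 0.6667

0.6667


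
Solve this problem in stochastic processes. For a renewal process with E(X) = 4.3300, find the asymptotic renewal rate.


Long-run renewal rate = 1/E(X)
= 1/4.3300
= 0.2309

0.2309


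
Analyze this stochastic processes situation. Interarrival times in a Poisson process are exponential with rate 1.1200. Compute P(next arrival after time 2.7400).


P(X > t) = exp(-lambda * t)
= exp(-1.1200 * 2.7400)
= exp(-3.0688) = 0.0465

0.0465


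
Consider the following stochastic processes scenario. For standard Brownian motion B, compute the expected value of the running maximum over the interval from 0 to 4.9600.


E(max B(s)) = sqrt(2t/pi)
= sqrt(2*4.9600/pi)
= sqrt(3.1576)
= 1.7770

1.7770


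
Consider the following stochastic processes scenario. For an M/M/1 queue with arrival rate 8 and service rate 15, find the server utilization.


rho = lambda/mu
= 8/15
= 0.5333

0.5333


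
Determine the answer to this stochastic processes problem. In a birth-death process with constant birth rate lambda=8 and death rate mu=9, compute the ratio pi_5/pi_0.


For birth-death process, pi_n/pi_0 = (lambda/mu)^n
= (8/9)^5
= 0.5549

0.5549


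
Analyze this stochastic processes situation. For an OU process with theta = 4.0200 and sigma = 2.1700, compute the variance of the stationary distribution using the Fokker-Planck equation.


Stationary variance = sigma^2 / (2*theta)
= 2.1700^2 / (2*4.0200)
= 4.7089 / 8.0400
= 0.5857

0.5857


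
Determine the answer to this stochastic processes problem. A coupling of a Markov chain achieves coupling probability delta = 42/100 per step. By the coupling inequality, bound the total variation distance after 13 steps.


TV distance bound <= (1-delta)^n
= (1 - 0.4200)^13
= 0.5800^13
= 8.4055e-04

8.4055e-04


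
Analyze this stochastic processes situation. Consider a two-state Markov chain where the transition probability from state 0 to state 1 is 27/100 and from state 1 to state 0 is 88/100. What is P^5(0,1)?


Computing P^5 by matrix multiplication.
P = [[0.7300, 0.2700], [0.8800, 0.1200]]
After raising P to the power 5:
P^5(0,1) = 0.2348

0.2348


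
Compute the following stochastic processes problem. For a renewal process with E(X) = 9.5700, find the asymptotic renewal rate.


Long-run renewal rate = 1/E(X)
= 1/9.5700
= 0.1045

0.1045


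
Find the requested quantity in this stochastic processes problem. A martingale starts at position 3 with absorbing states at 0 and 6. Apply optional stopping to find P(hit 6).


By optional stopping theorem: E(M at tau) = M(0) = 3
P(hit 6)*6 + P(hit 0)*0 = 3
P(hit 6) = (3 - 0)/(6 - 0) = 1/2 = 0.5000

0.5000


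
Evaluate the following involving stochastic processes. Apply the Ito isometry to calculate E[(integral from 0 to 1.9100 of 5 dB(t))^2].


By Ito isometry: E[(int f dB)^2] = int f^2 dt
= 5^2 * 1.9100
= 25 * 1.9100 = 47.7500

47.7500


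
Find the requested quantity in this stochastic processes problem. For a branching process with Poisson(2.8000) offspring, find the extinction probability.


Since mu = 2.8000 > 1, extinction prob q < 1.
Solve s = exp(mu*(s-1)) iteratively.
q = 0.0750

0.0750


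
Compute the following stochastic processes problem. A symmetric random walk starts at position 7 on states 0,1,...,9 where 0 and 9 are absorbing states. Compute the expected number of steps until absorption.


For symmetric RW on 0,...,N with absorbing barriers, E(i) = i*(N-i)
E(7) = 7 * 2 = 14

14


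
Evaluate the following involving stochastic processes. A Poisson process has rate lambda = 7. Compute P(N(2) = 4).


P(N(t)=k) = (lambda*t)^k * exp(-lambda*t) / k!
lambda*t = 14
= 14^4 * exp(-14) / 4!
= 38416 * 8.3153e-07 / 24
= 0.0013

0.0013


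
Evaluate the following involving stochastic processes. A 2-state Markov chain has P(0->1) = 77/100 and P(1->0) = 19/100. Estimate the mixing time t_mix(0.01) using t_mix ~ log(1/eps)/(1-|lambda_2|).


lambda_2 = |1 - p01 - p10| = |1 - 0.7700 - 0.1900| = 0.0400
t_mix ~ log(1/eps)/(1 - |lambda_2|)
= log(100)/(1 - 0.0400) = 4.6052/0.9600
= 4.7971

4.7971


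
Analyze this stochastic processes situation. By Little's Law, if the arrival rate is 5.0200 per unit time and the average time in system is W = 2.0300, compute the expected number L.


Little's Law: L = lambda * W
= 5.0200 * 2.0300
= 10.1906

10.1906


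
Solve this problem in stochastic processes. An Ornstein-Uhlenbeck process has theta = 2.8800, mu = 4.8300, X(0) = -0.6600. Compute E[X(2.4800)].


E[X(t)] = mu + (X(0) - mu)*exp(-theta*t)
= 4.8300 + (-0.6600 - 4.8300)*exp(-2.8800*2.4800)
= 4.8300 + -5.4900 * 7.9085e-04
= 4.8257

4.8257


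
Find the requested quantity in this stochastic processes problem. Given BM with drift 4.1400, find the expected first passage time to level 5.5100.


Expected first passage time = a/mu
= 5.5100/4.1400
= 1.3309

1.3309


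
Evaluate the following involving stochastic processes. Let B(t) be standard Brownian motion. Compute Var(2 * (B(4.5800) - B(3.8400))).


Var(alpha*(B(t)-B(s))) = alpha^2 * (t-s)
= 2^2 * (4.5800 - 3.8400)
= 4 * 0.7400
= 2.9600

2.9600


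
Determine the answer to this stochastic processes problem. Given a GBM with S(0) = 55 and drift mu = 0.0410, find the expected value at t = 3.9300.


E[S(t)] = S(0) * exp(mu * t)
= 55 * exp(0.0410 * 3.9300)
= 55 * 1.1748
= 64.6161

64.6161


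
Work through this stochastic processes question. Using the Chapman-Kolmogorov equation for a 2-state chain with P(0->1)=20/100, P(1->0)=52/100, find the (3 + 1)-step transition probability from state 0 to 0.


P^4 = P^3 * P^1
Computing via matrix multiplication of the transition matrix.
Entry (0,0) of P^4 = 0.7239

0.7239


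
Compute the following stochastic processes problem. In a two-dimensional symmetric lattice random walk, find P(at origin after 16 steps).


P = C(16,8)^2 / 4^16
= 12870^2 / 4294967296
= 165636900 / 4294967296
= 0.0386

0.0386


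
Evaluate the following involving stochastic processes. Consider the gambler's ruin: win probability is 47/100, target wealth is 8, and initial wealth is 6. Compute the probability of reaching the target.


Gambler's ruin formula:
r = q/p = 0.5300/0.4700 = 1.1277
P(win) = (1 - r^i)/(1 - r^N)
= (1 - 1.1277^6)/(1 - 1.1277^8)
= 0.6541

0.6541


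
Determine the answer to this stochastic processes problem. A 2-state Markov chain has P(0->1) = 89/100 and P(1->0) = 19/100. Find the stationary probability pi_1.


Stationary distribution: pi_0 = p10/(p01+p10), pi_1 = p01/(p01+p10)
p01 = 0.8900, p10 = 0.1900
pi_1 = 0.8241

0.8241


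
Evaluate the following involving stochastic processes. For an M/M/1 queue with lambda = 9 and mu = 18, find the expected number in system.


rho = 9/18 = 0.5000
L = rho/(1-rho)
= 0.5000/0.5000
= 1.0000

1.0000


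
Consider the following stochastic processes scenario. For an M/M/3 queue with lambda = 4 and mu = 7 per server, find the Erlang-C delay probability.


a = lambda/mu = 0.5714
rho = a/c = 0.1905
Erlang-C formula applied:
C(c,a) = 0.0217

0.0217


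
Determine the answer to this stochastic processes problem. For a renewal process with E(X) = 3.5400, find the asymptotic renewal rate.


Long-run renewal rate = 1/E(X)
= 1/3.5400
= 0.2825

0.2825


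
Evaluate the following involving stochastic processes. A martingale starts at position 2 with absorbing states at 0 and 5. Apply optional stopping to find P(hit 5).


By optional stopping theorem: E(M at tau) = M(0) = 2
P(hit 5)*5 + P(hit 0)*0 = 2
P(hit 5) = (2 - 0)/(5 - 0) = 2/5 = 0.4000

0.4000


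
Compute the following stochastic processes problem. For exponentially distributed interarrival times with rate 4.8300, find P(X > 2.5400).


P(X > t) = exp(-lambda * t)
= exp(-4.8300 * 2.5400)
= exp(-12.2682) = 4.6988e-06

4.6988e-06


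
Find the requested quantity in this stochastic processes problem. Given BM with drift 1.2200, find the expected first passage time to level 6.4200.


Expected first passage time = a/mu
= 6.4200/1.2200
= 5.2623

5.2623


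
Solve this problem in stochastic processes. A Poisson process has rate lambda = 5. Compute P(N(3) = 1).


P(N(t)=k) = (lambda*t)^k * exp(-lambda*t) / k!
lambda*t = 15
= 15^1 * exp(-15) / 1!
= 15 * 3.0590e-07 / 1
= 4.5885e-06

4.5885e-06


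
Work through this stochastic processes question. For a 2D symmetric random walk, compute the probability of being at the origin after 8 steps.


P = C(8,4)^2 / 4^8
= 70^2 / 65536
= 4900 / 65536
= 0.0748

0.0748


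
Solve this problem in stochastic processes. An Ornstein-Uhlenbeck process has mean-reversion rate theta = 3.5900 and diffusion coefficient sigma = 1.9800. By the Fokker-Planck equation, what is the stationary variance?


Stationary variance = sigma^2 / (2*theta)
= 1.9800^2 / (2*3.5900)
= 3.9204 / 7.1800
= 0.5460

0.5460


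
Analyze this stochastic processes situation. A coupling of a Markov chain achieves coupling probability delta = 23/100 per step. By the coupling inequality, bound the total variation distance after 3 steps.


TV distance bound <= (1-delta)^n
= (1 - 0.2300)^3
= 0.7700^3
= 0.4565

0.4565


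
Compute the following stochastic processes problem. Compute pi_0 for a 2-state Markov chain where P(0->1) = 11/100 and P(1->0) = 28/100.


Stationary distribution: pi_0 = p10/(p01+p10), pi_1 = p01/(p01+p10)
p01 = 0.1100, p10 = 0.2800
pi_0 = 0.7179

0.7179


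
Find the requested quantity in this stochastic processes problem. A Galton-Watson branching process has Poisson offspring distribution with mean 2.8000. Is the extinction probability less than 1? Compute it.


Since mu = 2.8000 > 1, extinction prob q < 1.
Solve s = exp(mu*(s-1)) iteratively.
q = 0.0750

0.0750


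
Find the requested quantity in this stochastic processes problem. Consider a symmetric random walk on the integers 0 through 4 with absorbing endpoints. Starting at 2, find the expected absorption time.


For symmetric RW on 0,...,N with absorbing barriers, E(i) = i*(N-i)
E(2) = 2 * 2 = 4

4


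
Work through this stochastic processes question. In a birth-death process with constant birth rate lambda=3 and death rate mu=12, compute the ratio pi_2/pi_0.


For birth-death process, pi_n/pi_0 = (lambda/mu)^n
= (3/12)^2
= 0.0625

0.0625


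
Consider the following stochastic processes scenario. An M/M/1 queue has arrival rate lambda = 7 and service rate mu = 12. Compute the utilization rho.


rho = lambda/mu
= 7/12
= 0.5833

0.5833


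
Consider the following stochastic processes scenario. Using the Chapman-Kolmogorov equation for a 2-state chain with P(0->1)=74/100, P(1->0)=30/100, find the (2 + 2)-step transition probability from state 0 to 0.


P^4 = P^2 * P^2
Computing via matrix multiplication of the transition matrix.
Entry (0,0) of P^4 = 0.2885

0.2885


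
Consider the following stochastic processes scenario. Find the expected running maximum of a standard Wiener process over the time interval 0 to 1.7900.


E(max B(s)) = sqrt(2t/pi)
= sqrt(2*1.7900/pi)
= sqrt(1.1395)
= 1.0675

1.0675


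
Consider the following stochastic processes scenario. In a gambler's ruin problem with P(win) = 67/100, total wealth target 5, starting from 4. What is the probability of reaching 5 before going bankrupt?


Gambler's ruin formula:
r = q/p = 0.3300/0.6700 = 0.4925
P(win) = (1 - r^i)/(1 - r^N)
= (1 - 0.4925^4)/(1 - 0.4925^5)
= 0.9692

0.9692


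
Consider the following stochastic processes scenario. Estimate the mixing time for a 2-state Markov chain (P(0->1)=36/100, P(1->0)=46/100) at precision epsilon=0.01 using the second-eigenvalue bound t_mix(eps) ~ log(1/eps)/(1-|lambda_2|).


lambda_2 = |1 - p01 - p10| = |1 - 0.3600 - 0.4600| = 0.1800
t_mix ~ log(1/eps)/(1 - |lambda_2|)
= log(100)/(1 - 0.1800) = 4.6052/0.8200
= 5.6161

5.6161


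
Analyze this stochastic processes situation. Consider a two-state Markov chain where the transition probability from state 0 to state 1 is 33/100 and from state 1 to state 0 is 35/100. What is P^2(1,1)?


Computing P^2 by matrix multiplication.
P = [[0.6700, 0.3300], [0.3500, 0.6500]]
After raising P to the power 2:
P^2(1,1) = 0.5380

0.5380


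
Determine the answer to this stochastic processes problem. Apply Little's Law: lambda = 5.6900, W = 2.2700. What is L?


Little's Law: L = lambda * W
= 5.6900 * 2.2700
= 12.9163

12.9163


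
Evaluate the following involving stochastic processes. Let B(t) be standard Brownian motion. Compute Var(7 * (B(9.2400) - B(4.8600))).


Var(alpha*(B(t)-B(s))) = alpha^2 * (t-s)
= 7^2 * (9.2400 - 4.8600)
= 49 * 4.3800
= 214.6200

214.6200


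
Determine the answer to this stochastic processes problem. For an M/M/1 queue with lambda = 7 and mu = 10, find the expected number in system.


rho = 7/10 = 0.7000
L = rho/(1-rho)
= 0.7000/0.3000
= 2.3333

2.3333


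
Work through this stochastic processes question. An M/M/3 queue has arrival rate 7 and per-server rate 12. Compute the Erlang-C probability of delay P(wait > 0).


a = lambda/mu = 0.5833
rho = a/c = 0.1944
Erlang-C formula applied:
C(c,a) = 0.0229

0.0229


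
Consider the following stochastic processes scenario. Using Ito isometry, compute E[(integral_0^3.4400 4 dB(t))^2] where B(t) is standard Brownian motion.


By Ito isometry: E[(int f dB)^2] = int f^2 dt
= 4^2 * 3.4400
= 16 * 3.4400 = 55.0400

55.0400


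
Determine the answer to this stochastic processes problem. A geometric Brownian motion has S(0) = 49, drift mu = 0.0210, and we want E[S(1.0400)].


E[S(t)] = S(0) * exp(mu * t)
= 49 * exp(0.0210 * 1.0400)
= 49 * 1.0221
= 50.0819

50.0819


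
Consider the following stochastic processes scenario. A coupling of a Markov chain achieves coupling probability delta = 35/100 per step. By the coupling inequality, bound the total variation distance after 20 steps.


TV distance bound <= (1-delta)^n
= (1 - 0.3500)^20
= 0.6500^20
= 1.8125e-04

1.8125e-04


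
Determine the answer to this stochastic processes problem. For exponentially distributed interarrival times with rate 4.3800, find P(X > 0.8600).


P(X > t) = exp(-lambda * t)
= exp(-4.3800 * 0.8600)
= exp(-3.7668) = 0.0231

0.0231


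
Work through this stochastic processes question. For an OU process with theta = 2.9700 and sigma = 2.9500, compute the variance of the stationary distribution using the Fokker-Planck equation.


Stationary variance = sigma^2 / (2*theta)
= 2.9500^2 / (2*2.9700)
= 8.7025 / 5.9400
= 1.4651

1.4651


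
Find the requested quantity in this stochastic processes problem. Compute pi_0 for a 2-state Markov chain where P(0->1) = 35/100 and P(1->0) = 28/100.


Stationary distribution: pi_0 = p10/(p01+p10), pi_1 = p01/(p01+p10)
p01 = 0.3500, p10 = 0.2800
pi_0 = 0.4444

0.4444


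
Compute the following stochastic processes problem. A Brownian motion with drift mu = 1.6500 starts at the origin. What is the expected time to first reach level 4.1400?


Expected first passage time = a/mu
= 4.1400/1.6500
= 2.5091

2.5091


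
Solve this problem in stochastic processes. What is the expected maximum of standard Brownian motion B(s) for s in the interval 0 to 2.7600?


E(max B(s)) = sqrt(2t/pi)
= sqrt(2*2.7600/pi)
= sqrt(1.7571)
= 1.3255

1.3255


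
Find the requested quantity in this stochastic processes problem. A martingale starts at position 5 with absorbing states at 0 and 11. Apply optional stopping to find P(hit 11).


By optional stopping theorem: E(M at tau) = M(0) = 5
P(hit 11)*11 + P(hit 0)*0 = 5
P(hit 11) = (5 - 0)/(11 - 0) = 5/11 = 0.4545

0.4545


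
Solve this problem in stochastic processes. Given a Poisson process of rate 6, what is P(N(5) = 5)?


P(N(t)=k) = (lambda*t)^k * exp(-lambda*t) / k!
lambda*t = 30
= 30^5 * exp(-30) / 5!
= 24300000 * 9.3576e-14 / 120
= 1.8949e-08

1.8949e-08


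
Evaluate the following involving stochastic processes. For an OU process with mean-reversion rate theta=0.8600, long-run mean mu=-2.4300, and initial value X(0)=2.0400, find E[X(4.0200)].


E[X(t)] = mu + (X(0) - mu)*exp(-theta*t)
= -2.4300 + (2.0400 - -2.4300)*exp(-0.8600*4.0200)
= -2.4300 + 4.4700 * 0.0315
= -2.2891

-2.2891


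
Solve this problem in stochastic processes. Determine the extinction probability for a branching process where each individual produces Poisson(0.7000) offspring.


Since mu = 0.7000 <= 1, extinction probability = 1.

1.0000


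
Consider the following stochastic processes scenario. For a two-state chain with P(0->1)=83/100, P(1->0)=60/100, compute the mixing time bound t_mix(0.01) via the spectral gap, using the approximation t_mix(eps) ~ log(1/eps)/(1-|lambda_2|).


lambda_2 = |1 - p01 - p10| = |1 - 0.8300 - 0.6000| = 0.4300
t_mix ~ log(1/eps)/(1 - |lambda_2|)
= log(100)/(1 - 0.4300) = 4.6052/0.5700
= 8.0792

8.0792


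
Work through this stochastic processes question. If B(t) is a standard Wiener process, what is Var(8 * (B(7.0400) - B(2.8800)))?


Var(alpha*(B(t)-B(s))) = alpha^2 * (t-s)
= 8^2 * (7.0400 - 2.8800)
= 64 * 4.1600
= 266.2400

266.2400


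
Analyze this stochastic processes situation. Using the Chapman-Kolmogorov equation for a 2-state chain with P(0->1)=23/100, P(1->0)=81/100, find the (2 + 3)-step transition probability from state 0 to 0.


P^5 = P^2 * P^3
Computing via matrix multiplication of the transition matrix.
Entry (0,0) of P^5 = 0.7788

0.7788


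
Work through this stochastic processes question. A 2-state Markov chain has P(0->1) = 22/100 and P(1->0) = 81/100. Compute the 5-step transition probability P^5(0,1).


Computing P^5 by matrix multiplication.
P = [[0.7800, 0.2200], [0.8100, 0.1900]]
After raising P to the power 5:
P^5(0,1) = 0.2136

0.2136


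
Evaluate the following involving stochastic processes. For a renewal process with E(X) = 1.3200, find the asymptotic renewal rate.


Long-run renewal rate = 1/E(X)
= 1/1.3200
= 0.7576

0.7576


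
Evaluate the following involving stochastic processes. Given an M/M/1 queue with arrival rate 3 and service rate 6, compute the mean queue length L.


rho = 3/6 = 0.5000
L = rho/(1-rho)
= 0.5000/0.5000
= 1.0000

1.0000


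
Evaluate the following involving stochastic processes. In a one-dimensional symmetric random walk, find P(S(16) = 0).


P(S(16) = 0) = C(16,8) / 4^8
= 12870 / 65536
= 0.1964

0.1964


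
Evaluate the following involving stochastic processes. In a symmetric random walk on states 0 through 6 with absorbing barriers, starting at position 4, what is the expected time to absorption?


For symmetric RW on 0,...,N with absorbing barriers, E(i) = i*(N-i)
E(4) = 4 * 2 = 8

8


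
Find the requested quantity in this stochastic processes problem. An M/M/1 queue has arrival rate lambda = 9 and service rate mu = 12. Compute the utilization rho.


rho = lambda/mu
= 9/12
= 0.7500

0.7500


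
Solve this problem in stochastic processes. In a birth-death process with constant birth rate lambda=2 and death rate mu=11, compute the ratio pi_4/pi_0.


For birth-death process, pi_n/pi_0 = (lambda/mu)^n
= (2/11)^4
= 0.0011

0.0011


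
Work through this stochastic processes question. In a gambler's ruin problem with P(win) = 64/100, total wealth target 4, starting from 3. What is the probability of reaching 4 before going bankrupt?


Gambler's ruin formula:
r = q/p = 0.3600/0.6400 = 0.5625
P(win) = (1 - r^i)/(1 - r^N)
= (1 - 0.5625^3)/(1 - 0.5625^4)
= 0.9135

0.9135


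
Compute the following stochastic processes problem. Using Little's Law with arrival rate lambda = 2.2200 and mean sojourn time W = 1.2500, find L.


Little's Law: L = lambda * W
= 2.2200 * 1.2500
= 2.7750

2.7750


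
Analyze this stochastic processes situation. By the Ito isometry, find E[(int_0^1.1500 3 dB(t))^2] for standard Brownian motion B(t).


By Ito isometry: E[(int f dB)^2] = int f^2 dt
= 3^2 * 1.1500
= 9 * 1.1500 = 10.3500

10.3500


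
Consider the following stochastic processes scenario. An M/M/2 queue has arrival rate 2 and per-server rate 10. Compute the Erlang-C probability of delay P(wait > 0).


a = lambda/mu = 0.2000
rho = a/c = 0.1000
Erlang-C formula applied:
C(c,a) = 0.0182

0.0182


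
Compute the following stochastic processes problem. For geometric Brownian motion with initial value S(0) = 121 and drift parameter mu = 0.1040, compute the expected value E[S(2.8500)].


E[S(t)] = S(0) * exp(mu * t)
= 121 * exp(0.1040 * 2.8500)
= 121 * 1.3450
= 162.7460

162.7460


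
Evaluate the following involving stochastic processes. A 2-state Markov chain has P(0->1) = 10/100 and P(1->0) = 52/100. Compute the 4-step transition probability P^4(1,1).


Computing P^4 by matrix multiplication.
P = [[0.9000, 0.1000], [0.5200, 0.4800]]
After raising P to the power 4:
P^4(1,1) = 0.1788

0.1788


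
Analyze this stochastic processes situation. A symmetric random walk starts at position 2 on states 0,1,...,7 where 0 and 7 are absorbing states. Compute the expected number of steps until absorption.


For symmetric RW on 0,...,N with absorbing barriers, E(i) = i*(N-i)
E(2) = 2 * 5 = 10

10


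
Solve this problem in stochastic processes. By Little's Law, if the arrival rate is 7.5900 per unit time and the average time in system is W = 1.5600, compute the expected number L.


Little's Law: L = lambda * W
= 7.5900 * 1.5600
= 11.8404

11.8404


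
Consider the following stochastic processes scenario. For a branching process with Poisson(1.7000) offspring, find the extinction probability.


Since mu = 1.7000 > 1, extinction prob q < 1.
Solve s = exp(mu*(s-1)) iteratively.
q = 0.3088

0.3088


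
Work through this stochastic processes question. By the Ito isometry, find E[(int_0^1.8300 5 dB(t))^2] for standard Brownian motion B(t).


By Ito isometry: E[(int f dB)^2] = int f^2 dt
= 5^2 * 1.8300
= 25 * 1.8300 = 45.7500

45.7500


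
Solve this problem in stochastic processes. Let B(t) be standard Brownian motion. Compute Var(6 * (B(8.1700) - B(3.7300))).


Var(alpha*(B(t)-B(s))) = alpha^2 * (t-s)
= 6^2 * (8.1700 - 3.7300)
= 36 * 4.4400
= 159.8400

159.8400


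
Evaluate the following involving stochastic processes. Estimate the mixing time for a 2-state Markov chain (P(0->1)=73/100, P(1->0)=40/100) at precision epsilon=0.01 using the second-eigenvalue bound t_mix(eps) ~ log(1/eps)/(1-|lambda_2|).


lambda_2 = |1 - p01 - p10| = |1 - 0.7300 - 0.4000| = 0.1300
t_mix ~ log(1/eps)/(1 - |lambda_2|)
= log(100)/(1 - 0.1300) = 4.6052/0.8700
= 5.2933

5.2933


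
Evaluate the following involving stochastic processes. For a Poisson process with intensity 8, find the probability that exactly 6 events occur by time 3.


P(N(t)=k) = (lambda*t)^k * exp(-lambda*t) / k!
lambda*t = 24
= 24^6 * exp(-24) / 6!
= 191102976 * 3.7751e-11 / 720
= 1.0020e-05

1.0020e-05


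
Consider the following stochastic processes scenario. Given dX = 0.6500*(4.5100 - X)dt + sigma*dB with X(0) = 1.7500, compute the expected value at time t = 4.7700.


E[X(t)] = mu + (X(0) - mu)*exp(-theta*t)
= 4.5100 + (1.7500 - 4.5100)*exp(-0.6500*4.7700)
= 4.5100 + -2.7600 * 0.0450
= 4.3857

4.3857


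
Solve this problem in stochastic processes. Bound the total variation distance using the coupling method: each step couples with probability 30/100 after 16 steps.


TV distance bound <= (1-delta)^n
= (1 - 0.3000)^16
= 0.7000^16
= 0.0033

0.0033


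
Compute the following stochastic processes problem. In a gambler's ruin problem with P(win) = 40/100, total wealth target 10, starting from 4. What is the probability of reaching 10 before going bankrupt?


Gambler's ruin formula:
r = q/p = 0.6000/0.4000 = 1.5000
P(win) = (1 - r^i)/(1 - r^N)
= (1 - 1.5000^4)/(1 - 1.5000^10)
= 0.0717

0.0717


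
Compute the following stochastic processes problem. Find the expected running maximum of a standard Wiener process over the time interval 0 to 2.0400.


E(max B(s)) = sqrt(2t/pi)
= sqrt(2*2.0400/pi)
= sqrt(1.2987)
= 1.1396

1.1396


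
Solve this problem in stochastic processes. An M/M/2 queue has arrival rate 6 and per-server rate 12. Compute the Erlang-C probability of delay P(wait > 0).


a = lambda/mu = 0.5000
rho = a/c = 0.2500
Erlang-C formula applied:
C(c,a) = 0.1000

0.1000


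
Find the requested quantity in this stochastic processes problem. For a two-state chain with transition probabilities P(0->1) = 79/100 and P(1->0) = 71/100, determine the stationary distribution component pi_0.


Stationary distribution: pi_0 = p10/(p01+p10), pi_1 = p01/(p01+p10)
p01 = 0.7900, p10 = 0.7100
pi_0 = 0.4733

0.4733


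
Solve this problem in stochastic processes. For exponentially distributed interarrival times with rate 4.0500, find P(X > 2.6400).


P(X > t) = exp(-lambda * t)
= exp(-4.0500 * 2.6400)
= exp(-10.6920) = 2.2726e-05

2.2726e-05


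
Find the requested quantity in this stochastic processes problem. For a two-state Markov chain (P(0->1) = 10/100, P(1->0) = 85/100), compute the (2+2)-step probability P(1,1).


P^4 = P^2 * P^2
Computing via matrix multiplication of the transition matrix.
Entry (1,1) of P^4 = 0.1053

0.1053


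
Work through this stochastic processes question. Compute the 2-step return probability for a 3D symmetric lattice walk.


P(return in 2 steps) = P(reverse first step) = 1/(2d)
= 1/6
= 0.1667

0.1667


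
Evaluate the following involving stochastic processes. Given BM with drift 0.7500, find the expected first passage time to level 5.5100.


Expected first passage time = a/mu
= 5.5100/0.7500
= 7.3467

7.3467


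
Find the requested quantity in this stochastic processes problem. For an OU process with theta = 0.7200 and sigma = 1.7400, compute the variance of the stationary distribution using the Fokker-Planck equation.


Stationary variance = sigma^2 / (2*theta)
= 1.7400^2 / (2*0.7200)
= 3.0276 / 1.4400
= 2.1025

2.1025


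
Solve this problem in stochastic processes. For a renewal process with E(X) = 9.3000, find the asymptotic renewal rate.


Long-run renewal rate = 1/E(X)
= 1/9.3000
= 0.1075

0.1075


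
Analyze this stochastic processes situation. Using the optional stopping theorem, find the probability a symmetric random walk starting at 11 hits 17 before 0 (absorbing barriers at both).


By optional stopping theorem: E(M at tau) = M(0) = 11
P(hit 17)*17 + P(hit 0)*0 = 11
P(hit 17) = (11 - 0)/(17 - 0) = 11/17 = 0.6471

0.6471


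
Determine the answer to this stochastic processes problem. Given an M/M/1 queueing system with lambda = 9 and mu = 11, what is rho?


rho = lambda/mu
= 9/11
= 0.8182

0.8182


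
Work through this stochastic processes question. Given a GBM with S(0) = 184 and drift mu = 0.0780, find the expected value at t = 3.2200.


E[S(t)] = S(0) * exp(mu * t)
= 184 * exp(0.0780 * 3.2200)
= 184 * 1.2855
= 236.5349

236.5349


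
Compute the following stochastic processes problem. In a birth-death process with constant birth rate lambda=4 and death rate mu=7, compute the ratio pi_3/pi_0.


For birth-death process, pi_n/pi_0 = (lambda/mu)^n
= (4/7)^3
= 0.1866

0.1866


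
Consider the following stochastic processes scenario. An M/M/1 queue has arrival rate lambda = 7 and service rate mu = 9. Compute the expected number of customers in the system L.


rho = 7/9 = 0.7778
L = rho/(1-rho)
= 0.7778/0.2222
= 3.5000

3.5000


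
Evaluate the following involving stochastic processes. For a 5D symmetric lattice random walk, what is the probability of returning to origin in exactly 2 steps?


P(return in 2 steps) = P(reverse first step) = 1/(2d)
= 1/10
= 0.1000

0.1000


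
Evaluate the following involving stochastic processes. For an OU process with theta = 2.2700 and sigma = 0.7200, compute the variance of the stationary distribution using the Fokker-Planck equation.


Stationary variance = sigma^2 / (2*theta)
= 0.7200^2 / (2*2.2700)
= 0.5184 / 4.5400
= 0.1142

0.1142


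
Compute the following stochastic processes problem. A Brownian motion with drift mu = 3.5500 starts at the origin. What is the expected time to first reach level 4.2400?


Expected first passage time = a/mu
= 4.2400/3.5500
= 1.1944

1.1944


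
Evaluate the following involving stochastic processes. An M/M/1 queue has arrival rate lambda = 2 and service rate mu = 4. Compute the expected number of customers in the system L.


rho = 2/4 = 0.5000
L = rho/(1-rho)
= 0.5000/0.5000
= 1.0000

1.0000


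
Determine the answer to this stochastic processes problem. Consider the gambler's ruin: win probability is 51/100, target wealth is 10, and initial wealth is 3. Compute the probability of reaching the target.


Gambler's ruin formula:
r = q/p = 0.4900/0.5100 = 0.9608
P(win) = (1 - r^i)/(1 - r^N)
= (1 - 0.9608^3)/(1 - 0.9608^10)
= 0.3430

0.3430
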